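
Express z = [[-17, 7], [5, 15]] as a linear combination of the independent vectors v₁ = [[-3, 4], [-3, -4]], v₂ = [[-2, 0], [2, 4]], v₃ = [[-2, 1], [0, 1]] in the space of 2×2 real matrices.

z = v₁ + 4v₂ + 3v₃

Take coordinate vectors relative to {E₁₁, E₁₂, E₂₁, E₂₂}.
Write z = c₁v₁ + … + c₃v₃ and equate components.
The system has the unique solution (c₁, c₂, c₃) = (1, 4, 3).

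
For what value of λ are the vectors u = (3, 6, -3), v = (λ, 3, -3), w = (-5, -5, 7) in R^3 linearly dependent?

λ = 7/3

The vectors are dependent exactly when the determinant of the matrix with rows u, v, w vanishes.
Expanding, det = 63 - 27*λ.
Solving 63 - 27*λ = 0 yields λ = 7/3.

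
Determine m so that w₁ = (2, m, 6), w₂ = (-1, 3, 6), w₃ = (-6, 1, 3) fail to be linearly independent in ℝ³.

The vectors are dependent exactly when the determinant of the matrix with rows w₁, w₂, w₃ vanishes.
The determinant works out to 108 - 33*m.
This vanishes exactly when m = 36/11.

m = 36/11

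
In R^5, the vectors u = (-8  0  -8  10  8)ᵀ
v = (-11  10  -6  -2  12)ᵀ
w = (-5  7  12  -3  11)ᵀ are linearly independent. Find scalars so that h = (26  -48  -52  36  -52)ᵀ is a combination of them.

h = 2u - 2v - 4w

Since u, v, w are independent, the coefficients expressing h are uniquely determined by a linear system.
Back-substitution yields (a₁, a₂, a₃) = (2, -2, -4).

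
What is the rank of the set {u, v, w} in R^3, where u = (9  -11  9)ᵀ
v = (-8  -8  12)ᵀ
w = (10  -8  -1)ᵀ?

Apply Gaussian elimination to the matrix whose rows are u, v, w.
The echelon form has 3 nonzero rows, so the rank is 3.

rank 3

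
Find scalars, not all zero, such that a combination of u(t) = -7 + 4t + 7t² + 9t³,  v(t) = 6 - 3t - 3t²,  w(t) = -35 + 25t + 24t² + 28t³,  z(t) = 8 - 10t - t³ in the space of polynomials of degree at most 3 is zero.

3u - v - w - z = 0

Take coordinates with respect to {1, t, …, t³}.
Set up α₁u + … + α₄z = 0 and solve the homogeneous system.
A generator of the null space is (3, -1, -1, -1).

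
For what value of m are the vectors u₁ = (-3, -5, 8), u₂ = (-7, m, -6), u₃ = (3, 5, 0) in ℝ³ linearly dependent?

The set is linearly dependent precisely when det[u₁; u₂; u₃] = 0.
The determinant works out to -24*m - 280.
Setting this to zero gives m = -35/3.

m = -35/3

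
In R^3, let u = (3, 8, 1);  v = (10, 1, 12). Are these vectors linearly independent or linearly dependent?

Place the vectors as rows of a 2×3 matrix and reduce to echelon form.
The reduction yields 2 nonzero rows, so the rank is 2.
Since rank = 2 (the number of vectors), the set is linearly independent.

linearly independent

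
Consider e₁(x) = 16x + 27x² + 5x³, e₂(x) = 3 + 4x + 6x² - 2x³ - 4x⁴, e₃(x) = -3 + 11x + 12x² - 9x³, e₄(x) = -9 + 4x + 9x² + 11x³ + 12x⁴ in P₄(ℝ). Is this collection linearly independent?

Write each element as a coordinate vector in ℝ⁵ using {1, x, …, x⁴}.
Place the vectors as rows of a 4×5 matrix and reduce to echelon form.
The reduction yields 3 nonzero rows, so the rank is 3.
Since rank 3 < 4, the set is linearly dependent.

linearly dependent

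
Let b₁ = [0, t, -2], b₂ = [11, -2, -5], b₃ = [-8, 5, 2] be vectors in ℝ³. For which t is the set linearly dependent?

The vectors are dependent exactly when the determinant of the matrix with rows b₁, b₂, b₃ vanishes.
Cofactor expansion gives det = 18*t - 78.
Solving 18*t - 78 = 0 yields t = 13/3.

t = 13/3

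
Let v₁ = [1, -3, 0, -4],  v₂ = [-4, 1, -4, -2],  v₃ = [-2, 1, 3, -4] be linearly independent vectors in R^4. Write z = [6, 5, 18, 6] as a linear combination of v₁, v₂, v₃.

z = -2v₁ - 3v₂ + 2v₃

Write z = c₁v₁ + … + c₃v₃ and equate components.
Back-substitution yields (c₁, c₂, c₃) = (-2, -3, 2).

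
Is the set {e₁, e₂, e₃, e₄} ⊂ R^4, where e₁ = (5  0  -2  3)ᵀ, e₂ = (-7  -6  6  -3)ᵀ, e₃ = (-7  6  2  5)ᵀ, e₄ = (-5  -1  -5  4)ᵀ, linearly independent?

Place the vectors as rows of a 4×4 matrix and reduce to echelon form.
The reduction yields 4 nonzero rows, so the rank is 4.
Since rank = 4 (the number of vectors), the set is linearly independent.

linearly independent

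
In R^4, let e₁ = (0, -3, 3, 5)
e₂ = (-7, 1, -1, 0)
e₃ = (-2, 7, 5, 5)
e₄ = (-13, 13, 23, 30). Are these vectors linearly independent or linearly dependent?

linearly dependent

Row-reduce the matrix whose columns are e₁, e₂, e₃, e₄.
The reduction yields 3 nonzero rows, so the rank is 3.
Since rank 3 < 4, the set is linearly dependent.
Indeed 3e₁ + e₂ + 3e₃ - e₄ = 0.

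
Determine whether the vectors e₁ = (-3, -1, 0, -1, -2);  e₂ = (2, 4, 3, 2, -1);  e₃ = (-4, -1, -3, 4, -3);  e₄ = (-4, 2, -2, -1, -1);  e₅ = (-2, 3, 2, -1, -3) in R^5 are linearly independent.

The matrix [e₁|e₂|e₃|e₄|e₅] has determinant 252.
A nonzero determinant means the columns are linearly independent.

linearly independent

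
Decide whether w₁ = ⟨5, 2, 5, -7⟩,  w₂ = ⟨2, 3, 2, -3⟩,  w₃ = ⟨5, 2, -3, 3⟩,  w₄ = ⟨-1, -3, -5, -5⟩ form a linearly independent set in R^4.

Form the 4×4 matrix with these as columns; its determinant is 1024.
A nonzero determinant means the columns are linearly independent.

linearly independent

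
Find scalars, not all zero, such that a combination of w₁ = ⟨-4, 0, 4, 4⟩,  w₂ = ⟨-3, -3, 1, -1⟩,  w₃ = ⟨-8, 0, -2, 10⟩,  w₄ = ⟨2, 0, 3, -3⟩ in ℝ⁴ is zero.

Row-reduce the matrix with w₁, w₂, w₃, w₄ as columns; the null space gives the coefficients.
The free variable yields coefficients (1, 0, -1, -2) (any nonzero multiple also works).

w₁ - w₃ - 2w₄ = 0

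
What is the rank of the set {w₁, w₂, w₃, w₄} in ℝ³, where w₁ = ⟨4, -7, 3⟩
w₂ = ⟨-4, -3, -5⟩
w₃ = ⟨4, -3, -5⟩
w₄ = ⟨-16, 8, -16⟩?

Apply Gaussian elimination to the matrix whose rows are w₁, w₂, w₃, w₄.
Reduction leaves 3 leading entries, giving rank 3.
(With 4 elements in a 3-dimensional space the rank is at most 3.)

3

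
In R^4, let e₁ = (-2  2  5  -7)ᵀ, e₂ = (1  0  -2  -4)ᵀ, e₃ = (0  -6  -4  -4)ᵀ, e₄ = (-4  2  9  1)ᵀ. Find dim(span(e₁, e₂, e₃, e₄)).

Row-reduce the 4×4 matrix with these as rows.
The echelon form has 3 nonzero rows, so the rank is 3.

3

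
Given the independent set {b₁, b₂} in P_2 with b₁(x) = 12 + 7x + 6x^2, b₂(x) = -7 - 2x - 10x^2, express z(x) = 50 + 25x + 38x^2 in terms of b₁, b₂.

z = 3b₁ - 2b₂

Identify each element with its coordinate vector in ℝ³ via {1, x, x^2}.
Set up the augmented matrix [b₁ | b₂ | z] and row-reduce.
Back-substitution yields (a₁, a₂) = (3, -2).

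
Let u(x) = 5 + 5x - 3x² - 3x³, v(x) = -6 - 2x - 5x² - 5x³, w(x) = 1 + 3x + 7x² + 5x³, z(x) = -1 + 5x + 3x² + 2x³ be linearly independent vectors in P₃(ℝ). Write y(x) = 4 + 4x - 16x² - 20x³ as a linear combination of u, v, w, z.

Identify each element with its coordinate vector in ℝ⁴ via {1, x, …, x³}.
Solve the system with u, v, w, z as columns and y as the right-hand side.
Row-reducing the augmented matrix gives the unique coefficients (c₁, …, c₄) = (4, 4, 4, -4).

y = 4u + 4v + 4w - 4z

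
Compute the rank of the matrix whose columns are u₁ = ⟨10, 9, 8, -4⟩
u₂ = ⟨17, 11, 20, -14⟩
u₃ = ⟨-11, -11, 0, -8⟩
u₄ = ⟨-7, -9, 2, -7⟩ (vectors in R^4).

rank 3

Row-reduce the 4×4 matrix with these as rows.
Reduction leaves 3 leading entries, giving rank 3.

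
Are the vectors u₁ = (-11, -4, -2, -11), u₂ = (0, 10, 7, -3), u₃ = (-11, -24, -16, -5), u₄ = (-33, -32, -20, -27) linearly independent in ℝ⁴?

The matrix [u₁|u₂|u₃|u₄] has determinant 0.
A zero determinant means the columns are linearly dependent.

linearly dependent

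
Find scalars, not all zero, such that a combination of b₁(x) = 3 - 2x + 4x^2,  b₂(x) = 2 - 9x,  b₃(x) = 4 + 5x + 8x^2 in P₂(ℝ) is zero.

2b₁ - b₂ - b₃ = 0

Take coordinates with respect to {1, x, x^2}.
Set up α₁b₁ + … + α₃b₃ = 0 and solve the homogeneous system.
One solution (up to scaling) is (2, -1, -1).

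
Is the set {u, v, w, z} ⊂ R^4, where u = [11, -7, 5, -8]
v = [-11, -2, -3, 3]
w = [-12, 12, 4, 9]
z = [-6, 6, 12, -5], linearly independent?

Form the 4×4 matrix with these as columns; its determinant is 7674.
A nonzero determinant means the columns are linearly independent.

linearly independent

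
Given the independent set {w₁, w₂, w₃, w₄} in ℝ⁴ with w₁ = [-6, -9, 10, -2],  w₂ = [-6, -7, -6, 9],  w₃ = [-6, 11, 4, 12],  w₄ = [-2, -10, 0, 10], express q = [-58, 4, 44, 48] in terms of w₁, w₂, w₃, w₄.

Solve the system with w₁, w₂, w₃, w₄ as columns and q as the right-hand side.
Row-reducing the augmented matrix gives the unique coefficients (α₁, …, α₄) = (4, 2, 4, -1).

q = 4w₁ + 2w₂ + 4w₃ - w₄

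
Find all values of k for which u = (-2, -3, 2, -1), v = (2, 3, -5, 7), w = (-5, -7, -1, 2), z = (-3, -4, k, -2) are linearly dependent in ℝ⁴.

k = -1/2

The set is linearly dependent precisely when det[u; v; w; z] = 0.
The determinant works out to -6*k - 3.
Solving -6*k - 3 = 0 yields k = -1/2.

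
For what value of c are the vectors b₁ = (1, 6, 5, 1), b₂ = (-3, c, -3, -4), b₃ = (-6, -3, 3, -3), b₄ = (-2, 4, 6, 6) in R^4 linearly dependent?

The vectors are dependent exactly when the determinant of the matrix with rows b₁, b₂, b₃, b₄ vanishes.
Cofactor expansion gives det = 216*c + 1296.
This vanishes exactly when c = -6.

c = -6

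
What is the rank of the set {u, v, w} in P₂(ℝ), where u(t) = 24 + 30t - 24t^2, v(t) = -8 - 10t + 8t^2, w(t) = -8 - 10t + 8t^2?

Represent each element by its coordinate vector in ℝ³.
Put the 3×3 matrix [u|v|w] into echelon form.
Reduction leaves 1 leading entry, giving rank 1.

1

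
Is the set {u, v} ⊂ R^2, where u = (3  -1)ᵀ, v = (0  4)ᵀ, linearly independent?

Place the vectors as rows of a 2×2 matrix and reduce to echelon form.
The reduction yields 2 nonzero rows, so the rank is 2.
Since rank = 2 (the number of vectors), the set is linearly independent.

linearly independent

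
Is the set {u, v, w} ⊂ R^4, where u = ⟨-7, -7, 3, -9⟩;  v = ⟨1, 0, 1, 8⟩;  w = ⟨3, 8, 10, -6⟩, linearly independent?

linearly independent

Place the vectors as rows of a 3×4 matrix and reduce to echelon form.
The reduction yields 3 nonzero rows, so the rank is 3.
Since rank = 3 (the number of vectors), the set is linearly independent.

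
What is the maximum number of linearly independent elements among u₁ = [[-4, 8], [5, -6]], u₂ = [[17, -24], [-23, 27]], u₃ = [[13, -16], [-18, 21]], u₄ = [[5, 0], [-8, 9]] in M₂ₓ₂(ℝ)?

2

Pass to coordinate vectors with respect to the basis {E₁₁, E₁₂, E₂₁, E₂₂}.
Row-reduce the 4×4 matrix with these as rows.
Exactly 2 pivots survive; hence the rank is 2.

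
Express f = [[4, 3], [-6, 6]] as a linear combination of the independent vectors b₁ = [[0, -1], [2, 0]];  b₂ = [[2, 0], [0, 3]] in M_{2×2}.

f = -3b₁ + 2b₂

Work in coordinates with respect to the standard basis {E₁₁, E₁₂, E₂₁, E₂₂}.
Set up the augmented matrix [b₁ | b₂ | f] and row-reduce.
The system has the unique solution (α₁, α₂) = (-3, 2).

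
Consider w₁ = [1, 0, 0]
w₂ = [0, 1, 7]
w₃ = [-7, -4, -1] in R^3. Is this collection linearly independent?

linearly independent

Row-reduce the matrix whose columns are w₁, w₂, w₃.
The reduction yields 3 nonzero rows, so the rank is 3.
Since rank = 3 (the number of vectors), the set is linearly independent.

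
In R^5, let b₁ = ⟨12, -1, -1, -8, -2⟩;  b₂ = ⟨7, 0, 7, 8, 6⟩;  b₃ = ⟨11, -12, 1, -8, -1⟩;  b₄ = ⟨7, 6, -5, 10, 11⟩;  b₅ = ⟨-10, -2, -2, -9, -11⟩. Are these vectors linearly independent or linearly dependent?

linearly independent

Place the vectors as rows of a 5×5 matrix and reduce to echelon form.
The reduction yields 5 nonzero rows, so the rank is 5.
Since rank = 5 (the number of vectors), the set is linearly independent.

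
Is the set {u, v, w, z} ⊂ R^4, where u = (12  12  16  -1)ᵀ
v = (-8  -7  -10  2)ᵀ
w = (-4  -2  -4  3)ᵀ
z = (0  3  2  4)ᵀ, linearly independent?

linearly dependent

Place the vectors as rows of a 4×4 matrix and reduce to echelon form.
The reduction yields 2 nonzero rows, so the rank is 2.
Since rank 2 < 4, the set is linearly dependent.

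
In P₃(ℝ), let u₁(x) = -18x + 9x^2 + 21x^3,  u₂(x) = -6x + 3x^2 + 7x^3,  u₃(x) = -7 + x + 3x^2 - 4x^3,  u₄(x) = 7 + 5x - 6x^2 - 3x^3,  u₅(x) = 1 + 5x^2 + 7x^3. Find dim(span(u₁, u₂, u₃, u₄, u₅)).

3

Use coordinates relative to {1, x, …, x^3}.
Apply Gaussian elimination to the matrix whose rows are u₁, u₂, u₃, u₄, u₅.
Reduction leaves 3 leading entries, giving rank 3.
(With 5 elements in a 4-dimensional space the rank is at most 4.)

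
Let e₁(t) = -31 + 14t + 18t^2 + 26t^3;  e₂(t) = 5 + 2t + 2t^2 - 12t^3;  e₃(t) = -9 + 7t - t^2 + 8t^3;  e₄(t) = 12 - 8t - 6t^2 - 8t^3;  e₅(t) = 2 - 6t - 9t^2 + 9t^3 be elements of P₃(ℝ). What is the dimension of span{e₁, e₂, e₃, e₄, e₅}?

Represent each element by its coordinate vector in ℝ⁴.
Apply Gaussian elimination to the matrix whose rows are e₁, e₂, e₃, e₄, e₅.
There are 4 pivot columns, so rank = 4.
(With 5 elements in a 4-dimensional space the rank is at most 4.)

dim = 4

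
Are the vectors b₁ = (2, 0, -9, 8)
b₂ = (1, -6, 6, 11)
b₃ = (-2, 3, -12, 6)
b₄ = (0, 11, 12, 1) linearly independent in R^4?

linearly independent

Form the 4×4 matrix with these as columns; its determinant is 9177.
A nonzero determinant means the columns are linearly independent.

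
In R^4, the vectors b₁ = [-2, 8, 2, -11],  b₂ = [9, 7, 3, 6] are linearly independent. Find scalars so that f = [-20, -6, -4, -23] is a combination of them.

f = b₁ - 2b₂

Since b₁, b₂ are independent, the coefficients expressing f are uniquely determined by a linear system.
The system has the unique solution (c₁, c₂) = (1, -2).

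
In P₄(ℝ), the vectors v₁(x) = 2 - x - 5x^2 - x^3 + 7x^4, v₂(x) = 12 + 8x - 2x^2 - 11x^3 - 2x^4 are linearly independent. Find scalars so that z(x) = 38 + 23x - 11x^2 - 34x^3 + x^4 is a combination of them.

z = v₁ + 3v₂

Identify each element with its coordinate vector in ℝ⁵ via {1, x, …, x^4}.
Write z = c₁v₁ + c₂v₂ and equate components.
The system has the unique solution (c₁, c₂) = (1, 3).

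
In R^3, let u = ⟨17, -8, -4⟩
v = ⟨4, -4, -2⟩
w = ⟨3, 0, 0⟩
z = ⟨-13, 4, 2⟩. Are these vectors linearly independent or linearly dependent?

linearly dependent

There are 4 vectors in a 3-dimensional space, so they cannot be linearly independent.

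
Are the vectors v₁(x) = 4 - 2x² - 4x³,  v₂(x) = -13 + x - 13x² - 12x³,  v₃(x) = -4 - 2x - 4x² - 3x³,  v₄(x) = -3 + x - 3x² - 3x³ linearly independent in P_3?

Write each element as a coordinate vector in ℝ⁴ using {1, x, …, x³}.
Row-reduce the matrix whose columns are v₁, v₂, v₃, v₄.
The reduction yields 3 nonzero rows, so the rank is 3.
Since rank 3 < 4, the set is linearly dependent.
Indeed v₂ - v₃ - 3v₄ = 0.

linearly dependent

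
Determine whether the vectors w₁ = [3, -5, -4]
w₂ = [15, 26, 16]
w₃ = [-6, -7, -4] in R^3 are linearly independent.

linearly dependent

The matrix [w₁|w₂|w₃] has determinant 0.
A zero determinant means the columns are linearly dependent.
Indeed w₁ + w₂ + 3w₃ = 0.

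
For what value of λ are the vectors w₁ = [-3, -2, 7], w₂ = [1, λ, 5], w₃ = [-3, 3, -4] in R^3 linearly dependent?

λ = -8/3

The set is linearly dependent precisely when det[w₁; w₂; w₃] = 0.
Cofactor expansion gives det = 33*λ + 88.
This vanishes exactly when λ = -8/3.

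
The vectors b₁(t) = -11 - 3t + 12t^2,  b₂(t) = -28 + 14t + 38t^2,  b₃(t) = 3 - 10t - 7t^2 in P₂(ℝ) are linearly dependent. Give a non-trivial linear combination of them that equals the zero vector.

Take coordinates with respect to {1, t, t^2}.
Set up α₁b₁ + … + α₃b₃ = 0 and solve the homogeneous system.
The free variable yields coefficients (2, -1, -2) (any nonzero multiple also works).

2b₁ - b₂ - 2b₃ = 0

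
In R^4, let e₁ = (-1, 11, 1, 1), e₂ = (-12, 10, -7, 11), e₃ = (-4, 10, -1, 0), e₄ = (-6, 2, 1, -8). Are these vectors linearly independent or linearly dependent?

linearly independent

Row-reduce the matrix whose columns are e₁, e₂, e₃, e₄.
The reduction yields 4 nonzero rows, so the rank is 4.
Since rank = 4 (the number of vectors), the set is linearly independent.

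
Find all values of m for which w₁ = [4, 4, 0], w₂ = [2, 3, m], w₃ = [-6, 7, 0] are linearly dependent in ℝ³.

The vectors are dependent exactly when the determinant of the matrix with rows w₁, w₂, w₃ vanishes.
The determinant works out to -52*m.
Setting this to zero gives m = 0.

m = 0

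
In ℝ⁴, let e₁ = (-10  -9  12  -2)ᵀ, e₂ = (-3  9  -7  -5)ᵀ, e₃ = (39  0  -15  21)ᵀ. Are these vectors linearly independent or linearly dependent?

Row-reduce the matrix whose columns are e₁, e₂, e₃.
The reduction yields 2 nonzero rows, so the rank is 2.
Since rank 2 < 3, the set is linearly dependent.
Indeed 3e₁ + 3e₂ + e₃ = 0.

linearly dependent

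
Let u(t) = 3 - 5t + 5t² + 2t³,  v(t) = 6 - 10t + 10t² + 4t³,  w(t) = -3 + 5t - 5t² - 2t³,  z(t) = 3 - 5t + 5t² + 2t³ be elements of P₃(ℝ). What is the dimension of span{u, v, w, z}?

dim = 1

Use coordinates relative to {1, t, …, t³}.
Form the matrix with u, v, w, z as columns and reduce.
There is 1 pivot column, so rank = 1.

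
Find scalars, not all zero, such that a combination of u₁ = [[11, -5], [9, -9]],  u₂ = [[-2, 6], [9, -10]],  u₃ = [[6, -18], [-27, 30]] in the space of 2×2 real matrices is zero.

Take coordinates with respect to {E₁₁, E₁₂, E₂₁, E₂₂}.
Set up α₁u₁ + … + α₃u₃ = 0 and solve the homogeneous system.
The free variable yields coefficients (0, 3, 1) (any nonzero multiple also works).

3u₂ + u₃ = 0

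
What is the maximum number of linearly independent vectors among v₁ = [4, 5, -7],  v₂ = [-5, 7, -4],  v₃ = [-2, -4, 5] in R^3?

Put the 3×3 matrix [v₁|v₂|v₃] into echelon form.
Exactly 3 pivots survive; hence the rank is 3.

3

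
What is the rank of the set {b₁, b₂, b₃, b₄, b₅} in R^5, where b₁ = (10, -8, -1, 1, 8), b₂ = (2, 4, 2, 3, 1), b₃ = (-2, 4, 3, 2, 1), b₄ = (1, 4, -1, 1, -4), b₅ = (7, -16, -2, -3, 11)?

3

Row-reduce the 5×5 matrix with these as rows.
Reduction leaves 3 leading entries, giving rank 3.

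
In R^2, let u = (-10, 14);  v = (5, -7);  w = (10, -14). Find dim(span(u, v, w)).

Row-reduce the 3×2 matrix with these as rows.
Reduction leaves 1 leading entry, giving rank 1.
(With 3 elements in a 2-dimensional space the rank is at most 2.)

dim = 1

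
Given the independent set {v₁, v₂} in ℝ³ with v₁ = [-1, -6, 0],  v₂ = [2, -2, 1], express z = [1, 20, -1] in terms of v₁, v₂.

z = -3v₁ - v₂

Since v₁, v₂ are independent, the coefficients expressing z are uniquely determined by a linear system.
The system has the unique solution (c₁, c₂) = (-3, -1).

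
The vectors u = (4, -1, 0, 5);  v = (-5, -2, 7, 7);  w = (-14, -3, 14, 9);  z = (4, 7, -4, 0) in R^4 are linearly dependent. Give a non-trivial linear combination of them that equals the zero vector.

u - 2v + w = 0

Write the vectors as columns of a matrix and find a nonzero vector in its null space.
The free variable yields coefficients (1, -2, 1, 0) (any nonzero multiple also works).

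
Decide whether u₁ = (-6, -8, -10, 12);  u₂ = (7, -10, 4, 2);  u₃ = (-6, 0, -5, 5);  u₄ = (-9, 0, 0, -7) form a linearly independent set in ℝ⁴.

Row-reduce the matrix whose columns are u₁, u₂, u₃, u₄.
The reduction yields 4 nonzero rows, so the rank is 4.
Since rank = 4 (the number of vectors), the set is linearly independent.

linearly independent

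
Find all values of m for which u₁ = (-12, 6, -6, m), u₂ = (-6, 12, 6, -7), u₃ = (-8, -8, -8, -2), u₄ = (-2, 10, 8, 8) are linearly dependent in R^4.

Dependence holds iff the 4×4 matrix [u₁ u₂ u₃ u₄] is singular.
The determinant works out to -288*m - 12960.
Solving -288*m - 12960 = 0 yields m = -45.

m = -45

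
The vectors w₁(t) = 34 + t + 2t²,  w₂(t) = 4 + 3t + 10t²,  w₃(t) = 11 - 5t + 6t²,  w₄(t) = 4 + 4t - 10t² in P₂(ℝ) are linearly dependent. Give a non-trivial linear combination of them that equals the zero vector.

w₁ - w₂ - 2w₃ - 2w₄ = 0

Pass to coordinate vectors relative to the basis {1, t, t²}.
Solve the homogeneous system with w₁, w₂, w₃, w₄ as columns by row-reducing the coefficient matrix.
One solution (up to scaling) is (1, -1, -2, -2).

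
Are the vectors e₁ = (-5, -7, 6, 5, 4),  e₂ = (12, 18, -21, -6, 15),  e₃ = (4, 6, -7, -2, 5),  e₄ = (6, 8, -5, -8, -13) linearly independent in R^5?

linearly dependent

One vector is a scalar multiple of another, so the set is dependent.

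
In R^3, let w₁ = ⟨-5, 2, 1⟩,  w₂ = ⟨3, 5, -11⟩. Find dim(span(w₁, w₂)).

Form the matrix with w₁, w₂ as columns and reduce.
Exactly 2 pivots survive; hence the rank is 2.

dim = 2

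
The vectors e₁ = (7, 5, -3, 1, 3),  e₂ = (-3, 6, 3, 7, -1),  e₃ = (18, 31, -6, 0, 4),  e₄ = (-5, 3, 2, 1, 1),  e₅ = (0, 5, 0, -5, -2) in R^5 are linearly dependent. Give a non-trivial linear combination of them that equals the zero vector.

Row-reduce the matrix with e₁, e₂, e₃, e₄, e₅ as columns; the null space gives the coefficients.
One solution (up to scaling) is (3, 1, -1, 0, 2).

3e₁ + e₂ - e₃ + 2e₅ = 0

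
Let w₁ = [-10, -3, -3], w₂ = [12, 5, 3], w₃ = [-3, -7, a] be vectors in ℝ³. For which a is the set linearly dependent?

a = 12/7

The vectors are dependent exactly when the determinant of the matrix with rows w₁, w₂, w₃ vanishes.
Cofactor expansion gives det = 24 - 14*a.
This vanishes exactly when a = 12/7.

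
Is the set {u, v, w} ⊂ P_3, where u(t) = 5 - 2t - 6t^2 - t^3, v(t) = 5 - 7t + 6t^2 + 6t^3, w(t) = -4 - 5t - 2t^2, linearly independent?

linearly independent

Write each element as a coordinate vector in ℝ⁴ using {1, t, …, t^3}.
Place the vectors as rows of a 3×4 matrix and reduce to echelon form.
The reduction yields 3 nonzero rows, so the rank is 3.
Since rank = 3 (the number of vectors), the set is linearly independent.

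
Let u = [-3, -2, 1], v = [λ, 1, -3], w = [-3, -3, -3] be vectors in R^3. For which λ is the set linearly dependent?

Place the vectors as rows of a 3×3 matrix; dependence ⇔ determinant zero.
Expanding, det = 21 - 9*λ.
Setting this to zero gives λ = 7/3.

λ = 7/3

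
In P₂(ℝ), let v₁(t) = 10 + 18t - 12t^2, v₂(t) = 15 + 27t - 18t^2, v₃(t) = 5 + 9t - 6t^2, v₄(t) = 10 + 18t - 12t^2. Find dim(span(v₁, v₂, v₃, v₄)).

Use coordinates relative to {1, t, t^2}.
Row-reduce the 4×3 matrix with these as rows.
The echelon form has 1 nonzero row, so the rank is 1.
(With 4 elements in a 3-dimensional space the rank is at most 3.)

1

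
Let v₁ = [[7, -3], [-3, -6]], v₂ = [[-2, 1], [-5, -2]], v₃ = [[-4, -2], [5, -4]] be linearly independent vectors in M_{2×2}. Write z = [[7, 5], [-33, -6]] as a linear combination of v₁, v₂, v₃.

Take coordinate vectors relative to {E₁₁, E₁₂, E₂₁, E₂₂}.
Set up the augmented matrix [v₁ | v₂ | v₃ | z] and row-reduce.
Back-substitution yields (α₁, α₂, α₃) = (1, 4, -2).

z = v₁ + 4v₂ - 2v₃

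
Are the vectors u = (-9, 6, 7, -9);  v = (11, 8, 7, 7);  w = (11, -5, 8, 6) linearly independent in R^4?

linearly independent

Row-reduce the matrix whose columns are u, v, w.
The reduction yields 3 nonzero rows, so the rank is 3.
Since rank = 3 (the number of vectors), the set is linearly independent.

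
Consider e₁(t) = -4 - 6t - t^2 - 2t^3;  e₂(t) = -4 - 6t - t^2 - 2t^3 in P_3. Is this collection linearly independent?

Write each element as a coordinate vector in ℝ⁴ using {1, t, …, t^3}.
Row-reduce the matrix whose columns are e₁, e₂.
The reduction yields 1 nonzero row, so the rank is 1.
Since rank 1 < 2, the set is linearly dependent.

linearly dependent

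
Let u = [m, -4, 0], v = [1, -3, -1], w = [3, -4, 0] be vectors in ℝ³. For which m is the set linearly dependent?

Dependence holds iff the 3×3 matrix [u v w] is singular.
Expanding, det = 12 - 4*m.
Setting this to zero gives m = 3.

m = 3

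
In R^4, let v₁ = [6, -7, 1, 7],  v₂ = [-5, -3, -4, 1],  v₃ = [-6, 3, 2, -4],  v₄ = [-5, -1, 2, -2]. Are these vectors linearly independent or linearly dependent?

The matrix [v₁|v₂|v₃|v₄] has determinant 315.
A nonzero determinant means the columns are linearly independent.

linearly independent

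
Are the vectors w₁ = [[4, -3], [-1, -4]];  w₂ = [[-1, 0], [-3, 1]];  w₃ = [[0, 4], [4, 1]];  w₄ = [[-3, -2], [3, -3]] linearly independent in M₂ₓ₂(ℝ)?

linearly independent

Take coordinates with respect to the standard basis {E₁₁, E₁₂, E₂₁, E₂₂}.
The matrix [w₁|w₂|w₃|w₄] has determinant -178.
A nonzero determinant means the columns are linearly independent.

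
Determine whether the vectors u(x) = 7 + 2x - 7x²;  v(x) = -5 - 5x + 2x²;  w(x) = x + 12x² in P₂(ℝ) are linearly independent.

linearly independent

Take coordinates with respect to the standard basis {1, x, x²}.
Row-reduce the matrix whose columns are u, v, w.
The reduction yields 3 nonzero rows, so the rank is 3.
Since rank = 3 (the number of vectors), the set is linearly independent.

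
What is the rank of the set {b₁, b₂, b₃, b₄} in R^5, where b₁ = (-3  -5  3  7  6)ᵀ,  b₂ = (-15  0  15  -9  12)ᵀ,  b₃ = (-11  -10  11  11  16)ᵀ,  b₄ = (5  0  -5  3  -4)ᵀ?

rank 2

Put the 5×4 matrix [b₁|b₂|b₃|b₄] into echelon form.
Reduction leaves 2 leading entries, giving rank 2.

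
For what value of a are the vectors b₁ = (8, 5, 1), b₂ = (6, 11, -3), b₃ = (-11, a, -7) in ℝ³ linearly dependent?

a = 4

Place the vectors as rows of a 3×3 matrix; dependence ⇔ determinant zero.
Expanding, det = 30*a - 120.
Setting this to zero gives a = 4.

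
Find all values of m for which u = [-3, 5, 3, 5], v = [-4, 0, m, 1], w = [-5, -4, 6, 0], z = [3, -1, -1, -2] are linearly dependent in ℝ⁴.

Dependence holds iff the 4×4 matrix [u v w z] is singular.
Cofactor expansion gives det = -11*m - 50.
This vanishes exactly when m = -50/11.

m = -50/11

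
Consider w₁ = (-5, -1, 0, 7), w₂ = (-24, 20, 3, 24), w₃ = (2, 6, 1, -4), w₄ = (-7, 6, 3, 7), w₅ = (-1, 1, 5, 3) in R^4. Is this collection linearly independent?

linearly dependent

There are 5 vectors in a 4-dimensional space, so they cannot be linearly independent.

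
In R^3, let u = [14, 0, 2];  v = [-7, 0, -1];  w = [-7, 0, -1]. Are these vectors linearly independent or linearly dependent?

Row-reduce the matrix whose columns are u, v, w.
The reduction yields 1 nonzero row, so the rank is 1.
Since rank 1 < 3, the set is linearly dependent.

linearly dependent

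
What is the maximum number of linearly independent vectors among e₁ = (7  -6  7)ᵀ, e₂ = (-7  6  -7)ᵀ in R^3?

Put the 3×2 matrix [e₁|e₂] into echelon form.
Exactly 1 pivot survives; hence the rank is 1.

1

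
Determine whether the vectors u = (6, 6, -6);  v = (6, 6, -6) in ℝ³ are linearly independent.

Two of the vectors are equal, giving an immediate dependence.

linearly dependent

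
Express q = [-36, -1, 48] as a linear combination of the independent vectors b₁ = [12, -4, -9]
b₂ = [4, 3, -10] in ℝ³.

q = -2b₁ - 3b₂

Set up the augmented matrix [b₁ | b₂ | q] and row-reduce.
Back-substitution yields (a₁, a₂) = (-2, -3).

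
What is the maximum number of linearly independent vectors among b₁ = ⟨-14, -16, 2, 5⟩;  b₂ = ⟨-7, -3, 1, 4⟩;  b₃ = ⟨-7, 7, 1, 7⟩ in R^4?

2

Put the 4×3 matrix [b₁|b₂|b₃] into echelon form.
Exactly 2 pivots survive; hence the rank is 2.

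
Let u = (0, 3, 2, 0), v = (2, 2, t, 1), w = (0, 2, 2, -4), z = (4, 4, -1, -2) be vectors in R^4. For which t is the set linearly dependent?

t = -5/6

The set is linearly dependent precisely when det[u; v; w; z] = 0.
Cofactor expansion gives det = 48*t + 40.
Setting this to zero gives t = -5/6.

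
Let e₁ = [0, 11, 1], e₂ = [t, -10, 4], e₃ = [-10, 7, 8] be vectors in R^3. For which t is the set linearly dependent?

t = -20/3

The vectors are dependent exactly when the determinant of the matrix with rows e₁, e₂, e₃ vanishes.
Expanding, det = -81*t - 540.
Solving -81*t - 540 = 0 yields t = -20/3.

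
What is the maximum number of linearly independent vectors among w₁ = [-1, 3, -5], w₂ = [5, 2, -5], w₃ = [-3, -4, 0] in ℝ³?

Row-reduce the 3×3 matrix with these as rows.
There are 3 pivot columns, so rank = 3.

3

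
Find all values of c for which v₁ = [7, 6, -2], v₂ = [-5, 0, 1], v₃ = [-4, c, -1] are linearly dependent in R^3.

Place the vectors as rows of a 3×3 matrix; dependence ⇔ determinant zero.
Expanding, det = 3*c - 54.
Solving 3*c - 54 = 0 yields c = 18.

c = 18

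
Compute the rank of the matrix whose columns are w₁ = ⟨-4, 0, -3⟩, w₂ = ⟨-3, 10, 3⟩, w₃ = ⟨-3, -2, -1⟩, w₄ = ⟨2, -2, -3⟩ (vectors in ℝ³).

Form the matrix with w₁, w₂, w₃, w₄ as columns and reduce.
There are 3 pivot columns, so rank = 3.
(With 4 elements in a 3-dimensional space the rank is at most 3.)

rank 3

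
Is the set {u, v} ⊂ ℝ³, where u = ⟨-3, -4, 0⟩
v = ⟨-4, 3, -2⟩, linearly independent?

Row-reduce the matrix whose columns are u, v.
The reduction yields 2 nonzero rows, so the rank is 2.
Since rank = 2 (the number of vectors), the set is linearly independent.

linearly independent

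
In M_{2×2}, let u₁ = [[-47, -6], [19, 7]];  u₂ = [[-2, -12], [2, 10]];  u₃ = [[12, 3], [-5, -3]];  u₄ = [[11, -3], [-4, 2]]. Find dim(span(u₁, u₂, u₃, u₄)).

Use coordinates relative to {E₁₁, E₁₂, E₂₁, E₂₂}.
Form the matrix with u₁, u₂, u₃, u₄ as columns and reduce.
There are 2 pivot columns, so rank = 2.

2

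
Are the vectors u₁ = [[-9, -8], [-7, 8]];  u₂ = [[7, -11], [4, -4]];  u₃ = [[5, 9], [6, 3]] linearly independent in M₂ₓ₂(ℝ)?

linearly independent

Write each element as a coordinate vector in ℝ⁴ using {E₁₁, E₁₂, E₂₁, E₂₂}.
Row-reduce the matrix whose columns are u₁, u₂, u₃.
The reduction yields 3 nonzero rows, so the rank is 3.
Since rank = 3 (the number of vectors), the set is linearly independent.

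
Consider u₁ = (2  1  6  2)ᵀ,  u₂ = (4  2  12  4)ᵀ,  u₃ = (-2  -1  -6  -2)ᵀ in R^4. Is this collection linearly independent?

linearly dependent

Row-reduce the matrix whose columns are u₁, u₂, u₃.
The reduction yields 1 nonzero row, so the rank is 1.
Since rank 1 < 3, the set is linearly dependent.
Indeed 2u₁ - u₂ = 0.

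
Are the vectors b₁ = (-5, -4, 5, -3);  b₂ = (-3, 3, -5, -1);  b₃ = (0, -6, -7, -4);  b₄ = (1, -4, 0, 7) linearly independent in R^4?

The matrix [b₁|b₂|b₃|b₄] has determinant 3564.
A nonzero determinant means the columns are linearly independent.

linearly independent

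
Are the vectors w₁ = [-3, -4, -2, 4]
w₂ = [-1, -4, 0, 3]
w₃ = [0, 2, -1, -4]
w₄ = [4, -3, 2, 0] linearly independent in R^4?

linearly independent

Place the vectors as rows of a 4×4 matrix and reduce to echelon form.
The reduction yields 4 nonzero rows, so the rank is 4.
Since rank = 4 (the number of vectors), the set is linearly independent.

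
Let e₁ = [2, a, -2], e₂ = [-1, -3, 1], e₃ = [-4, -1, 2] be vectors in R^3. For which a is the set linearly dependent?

a = 6

The set is linearly dependent precisely when det[e₁; e₂; e₃] = 0.
Cofactor expansion gives det = 12 - 2*a.
This vanishes exactly when a = 6.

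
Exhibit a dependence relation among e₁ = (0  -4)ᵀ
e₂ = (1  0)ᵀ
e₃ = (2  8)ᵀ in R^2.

2e₁ - 2e₂ + e₃ = 0

Write the vectors as columns of a matrix and find a nonzero vector in its null space.
The free variable yields coefficients (2, -2, 1) (any nonzero multiple also works).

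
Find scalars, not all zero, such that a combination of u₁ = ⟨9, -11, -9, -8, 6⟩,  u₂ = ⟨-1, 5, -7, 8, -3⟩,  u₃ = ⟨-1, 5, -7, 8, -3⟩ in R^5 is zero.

Write the vectors as columns of a matrix and find a nonzero vector in its null space.
A generator of the null space is (0, 1, -1).

u₂ - u₃ = 0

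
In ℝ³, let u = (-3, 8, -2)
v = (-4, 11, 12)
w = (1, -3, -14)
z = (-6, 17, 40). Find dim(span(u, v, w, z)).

dim = 2

Apply Gaussian elimination to the matrix whose rows are u, v, w, z.
There are 2 pivot columns, so rank = 2.
(With 4 elements in a 3-dimensional space the rank is at most 3.)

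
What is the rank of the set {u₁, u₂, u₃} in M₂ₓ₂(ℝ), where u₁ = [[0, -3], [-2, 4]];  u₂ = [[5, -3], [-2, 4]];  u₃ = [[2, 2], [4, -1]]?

Pass to coordinate vectors with respect to the basis {E₁₁, E₁₂, E₂₁, E₂₂}.
Row-reduce the 3×4 matrix with these as rows.
The echelon form has 3 nonzero rows, so the rank is 3.

3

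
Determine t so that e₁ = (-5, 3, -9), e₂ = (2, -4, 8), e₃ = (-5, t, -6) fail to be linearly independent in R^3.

t = 12/11

Place the vectors as rows of a 3×3 matrix; dependence ⇔ determinant zero.
Cofactor expansion gives det = 22*t - 24.
Setting this to zero gives t = 12/11.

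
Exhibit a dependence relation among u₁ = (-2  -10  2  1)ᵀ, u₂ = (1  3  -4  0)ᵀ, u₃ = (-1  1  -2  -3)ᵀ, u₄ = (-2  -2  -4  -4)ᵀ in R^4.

u₁ + u₂ + 3u₃ - 2u₄ = 0

Row-reduce the matrix with u₁, u₂, u₃, u₄ as columns; the null space gives the coefficients.
One solution (up to scaling) is (1, 1, 3, -2).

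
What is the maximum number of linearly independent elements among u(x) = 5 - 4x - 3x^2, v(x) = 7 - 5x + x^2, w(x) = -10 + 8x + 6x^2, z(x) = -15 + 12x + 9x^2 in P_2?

2

Represent each element by its coordinate vector in ℝ³.
Apply Gaussian elimination to the matrix whose rows are u, v, w, z.
There are 2 pivot columns, so rank = 2.
(With 4 elements in a 3-dimensional space the rank is at most 3.)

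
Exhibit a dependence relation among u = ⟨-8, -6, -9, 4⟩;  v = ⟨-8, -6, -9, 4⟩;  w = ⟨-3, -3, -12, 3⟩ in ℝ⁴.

u - v = 0

Row-reduce the matrix with u, v, w as columns; the null space gives the coefficients.
The free variable yields coefficients (1, -1, 0) (any nonzero multiple also works).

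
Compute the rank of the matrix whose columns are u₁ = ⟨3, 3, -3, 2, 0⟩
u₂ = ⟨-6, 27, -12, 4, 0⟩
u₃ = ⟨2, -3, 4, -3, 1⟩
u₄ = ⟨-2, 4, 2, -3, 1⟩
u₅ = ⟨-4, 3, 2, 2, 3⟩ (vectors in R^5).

rank 4

Put the 5×5 matrix [u₁|u₂|u₃|u₄|u₅] into echelon form.
There are 4 pivot columns, so rank = 4.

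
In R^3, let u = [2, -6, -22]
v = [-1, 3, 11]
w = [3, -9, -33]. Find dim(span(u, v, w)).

Row-reduce the 3×3 matrix with these as rows.
The echelon form has 1 nonzero row, so the rank is 1.

dim = 1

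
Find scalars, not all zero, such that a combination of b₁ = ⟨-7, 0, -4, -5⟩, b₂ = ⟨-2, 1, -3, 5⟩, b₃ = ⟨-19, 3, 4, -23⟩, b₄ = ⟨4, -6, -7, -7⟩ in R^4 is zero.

3b₁ - 3b₂ - b₃ - b₄ = 0

Solve the homogeneous system with b₁, b₂, b₃, b₄ as columns by row-reducing the coefficient matrix.
The free variable yields coefficients (3, -3, -1, -1) (any nonzero multiple also works).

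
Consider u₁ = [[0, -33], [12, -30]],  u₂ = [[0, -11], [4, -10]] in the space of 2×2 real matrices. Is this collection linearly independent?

Write each element as a coordinate vector in ℝ⁴ using {E₁₁, E₁₂, E₂₁, E₂₂}.
One vector is a scalar multiple of another, so the set is dependent.

linearly dependent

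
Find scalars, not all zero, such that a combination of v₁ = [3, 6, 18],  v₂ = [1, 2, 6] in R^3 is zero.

v₁ - 3v₂ = 0

Write the vectors as columns of a matrix and find a nonzero vector in its null space.
The free variable yields coefficients (1, -3) (any nonzero multiple also works).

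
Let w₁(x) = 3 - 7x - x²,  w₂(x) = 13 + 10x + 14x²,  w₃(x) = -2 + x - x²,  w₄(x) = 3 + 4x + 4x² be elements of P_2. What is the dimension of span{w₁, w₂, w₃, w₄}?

Represent each element by its coordinate vector in ℝ³.
Put the 3×4 matrix [w₁|w₂|w₃|w₄] into echelon form.
The echelon form has 2 nonzero rows, so the rank is 2.
(With 4 elements in a 3-dimensional space the rank is at most 3.)

2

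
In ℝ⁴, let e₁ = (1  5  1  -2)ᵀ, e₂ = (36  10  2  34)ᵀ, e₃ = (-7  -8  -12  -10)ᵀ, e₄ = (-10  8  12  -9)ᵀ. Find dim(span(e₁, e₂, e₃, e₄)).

3

Apply Gaussian elimination to the matrix whose rows are e₁, e₂, e₃, e₄.
Exactly 3 pivots survive; hence the rank is 3.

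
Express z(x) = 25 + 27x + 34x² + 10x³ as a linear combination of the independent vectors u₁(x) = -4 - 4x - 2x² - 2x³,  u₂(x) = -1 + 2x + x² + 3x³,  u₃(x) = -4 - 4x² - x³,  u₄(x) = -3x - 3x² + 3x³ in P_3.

z = -3u₁ + 3u₂ - 4u₃ - 3u₄

Work in coordinates with respect to the standard basis {1, x, …, x³}.
Since u₁, u₂, u₃, u₄ are independent, the coefficients expressing z are uniquely determined by a linear system.
Row-reducing the augmented matrix gives the unique coefficients (c₁, …, c₄) = (-3, 3, -4, -3).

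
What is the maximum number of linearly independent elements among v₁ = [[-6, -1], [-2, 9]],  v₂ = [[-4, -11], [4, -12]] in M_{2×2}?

Use coordinates relative to {E₁₁, E₁₂, E₂₁, E₂₂}.
Apply Gaussian elimination to the matrix whose rows are v₁, v₂.
There are 2 pivot columns, so rank = 2.

2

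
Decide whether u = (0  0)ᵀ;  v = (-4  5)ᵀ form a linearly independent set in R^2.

One of the vectors is the zero vector, so the set is linearly dependent.

linearly dependent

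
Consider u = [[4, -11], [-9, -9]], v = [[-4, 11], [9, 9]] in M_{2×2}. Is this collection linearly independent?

Write each element as a coordinate vector in ℝ⁴ using {E₁₁, E₁₂, E₂₁, E₂₂}.
Row-reduce the matrix whose columns are u, v.
The reduction yields 1 nonzero row, so the rank is 1.
Since rank 1 < 2, the set is linearly dependent.

linearly dependent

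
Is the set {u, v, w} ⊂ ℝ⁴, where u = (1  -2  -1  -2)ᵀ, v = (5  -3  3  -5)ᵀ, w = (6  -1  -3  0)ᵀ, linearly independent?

linearly independent

Row-reduce the matrix whose columns are u, v, w.
The reduction yields 3 nonzero rows, so the rank is 3.
Since rank = 3 (the number of vectors), the set is linearly independent.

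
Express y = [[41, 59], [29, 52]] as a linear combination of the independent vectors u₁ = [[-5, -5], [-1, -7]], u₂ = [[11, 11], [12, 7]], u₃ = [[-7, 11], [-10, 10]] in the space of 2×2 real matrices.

y = -3u₁ + 3u₂ + u₃

Identify each element with its coordinate vector in ℝ⁴ via {E₁₁, E₁₂, E₂₁, E₂₂}.
Set up the augmented matrix [u₁ | u₂ | u₃ | y] and row-reduce.
Row-reducing the augmented matrix gives the unique coefficients (α₁, α₂, α₃) = (-3, 3, 1).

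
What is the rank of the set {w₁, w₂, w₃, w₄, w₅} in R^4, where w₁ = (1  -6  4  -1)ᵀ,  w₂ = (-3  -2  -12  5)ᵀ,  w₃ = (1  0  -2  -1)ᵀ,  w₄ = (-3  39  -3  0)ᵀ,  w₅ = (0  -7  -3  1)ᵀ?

Row-reduce the 5×4 matrix with these as rows.
Reduction leaves 3 leading entries, giving rank 3.
(With 5 elements in a 4-dimensional space the rank is at most 4.)

3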